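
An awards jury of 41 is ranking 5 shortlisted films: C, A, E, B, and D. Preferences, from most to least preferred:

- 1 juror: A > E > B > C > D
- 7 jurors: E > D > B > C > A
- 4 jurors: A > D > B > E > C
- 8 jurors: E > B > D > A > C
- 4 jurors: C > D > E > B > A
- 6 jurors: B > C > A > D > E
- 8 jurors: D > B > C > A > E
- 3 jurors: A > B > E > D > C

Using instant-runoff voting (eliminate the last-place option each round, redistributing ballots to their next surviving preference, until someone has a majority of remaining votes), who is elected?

Round 1: C 4, A 8, E 15, B 6, D 8. Eliminate C.
Round 2: A 8, E 15, B 6, D 12. Eliminate B.
Round 3: A 14, E 15, D 12. Eliminate D.
Round 4: A 22, E 19. A has a majority.

A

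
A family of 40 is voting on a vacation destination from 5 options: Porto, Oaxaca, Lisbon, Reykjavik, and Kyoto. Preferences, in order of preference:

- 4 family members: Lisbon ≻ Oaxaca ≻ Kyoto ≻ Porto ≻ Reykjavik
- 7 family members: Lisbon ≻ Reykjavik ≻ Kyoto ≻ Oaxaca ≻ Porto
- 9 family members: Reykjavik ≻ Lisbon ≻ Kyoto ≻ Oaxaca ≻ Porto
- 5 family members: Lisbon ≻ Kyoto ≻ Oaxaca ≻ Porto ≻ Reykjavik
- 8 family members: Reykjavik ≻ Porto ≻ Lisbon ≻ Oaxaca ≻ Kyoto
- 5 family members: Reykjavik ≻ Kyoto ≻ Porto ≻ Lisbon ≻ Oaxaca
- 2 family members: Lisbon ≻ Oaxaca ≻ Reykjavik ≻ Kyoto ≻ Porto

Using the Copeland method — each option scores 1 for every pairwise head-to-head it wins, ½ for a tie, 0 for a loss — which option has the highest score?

Reykjavik

Porto: loses to Oaxaca, Lisbon, Reykjavik, and Kyoto → score 0.
Oaxaca: beats Porto; loses to Lisbon, Reykjavik, and Kyoto → score 1.
Lisbon: beats Porto, Oaxaca, and Kyoto; loses to Reykjavik → score 3.
Reykjavik: beats Porto, Oaxaca, Lisbon, and Kyoto → score 4.
Kyoto: beats Porto and Oaxaca; loses to Lisbon and Reykjavik → score 2.
Reykjavik has the best pairwise record.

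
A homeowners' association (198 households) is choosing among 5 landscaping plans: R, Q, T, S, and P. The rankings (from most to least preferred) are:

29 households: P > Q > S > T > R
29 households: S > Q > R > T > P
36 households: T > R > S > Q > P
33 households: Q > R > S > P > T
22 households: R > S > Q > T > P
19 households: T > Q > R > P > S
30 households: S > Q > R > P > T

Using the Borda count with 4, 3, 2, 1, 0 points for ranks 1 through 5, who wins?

Q

R: 29·0 + 29·2 + 36·3 + 33·3 + 22·4 + 19·2 + 30·2 = 451
Q: 29·3 + 29·3 + 36·1 + 33·4 + 22·2 + 19·3 + 30·3 = 533
T: 29·1 + 29·1 + 36·4 + 33·0 + 22·1 + 19·4 + 30·0 = 300
S: 29·2 + 29·4 + 36·2 + 33·2 + 22·3 + 19·0 + 30·4 = 498
P: 29·4 + 29·0 + 36·0 + 33·1 + 22·0 + 19·1 + 30·1 = 198
Q has the highest Borda score (533).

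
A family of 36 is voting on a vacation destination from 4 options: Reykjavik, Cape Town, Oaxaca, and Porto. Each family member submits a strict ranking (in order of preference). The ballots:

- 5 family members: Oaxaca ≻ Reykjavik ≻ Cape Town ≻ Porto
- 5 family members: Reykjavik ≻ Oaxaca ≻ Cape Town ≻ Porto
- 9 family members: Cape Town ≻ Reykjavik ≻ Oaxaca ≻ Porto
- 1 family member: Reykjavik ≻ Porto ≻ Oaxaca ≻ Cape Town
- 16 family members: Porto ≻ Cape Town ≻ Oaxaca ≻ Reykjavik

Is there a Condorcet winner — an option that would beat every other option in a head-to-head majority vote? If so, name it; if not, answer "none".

Cape Town vs Reykjavik: 25–11 for Cape Town.
Cape Town vs Oaxaca: 25–11 for Cape Town.
Cape Town vs Porto: 19–17 for Cape Town.
Cape Town beats every other option head-to-head.

Cape Town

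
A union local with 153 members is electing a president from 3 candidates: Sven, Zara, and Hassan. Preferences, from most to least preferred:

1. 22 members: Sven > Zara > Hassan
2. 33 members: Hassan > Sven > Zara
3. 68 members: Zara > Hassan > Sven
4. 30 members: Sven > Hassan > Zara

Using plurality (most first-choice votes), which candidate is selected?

First-place votes: Sven 52, Zara 68, Hassan 33.
Zara has the most first-place votes.

Zara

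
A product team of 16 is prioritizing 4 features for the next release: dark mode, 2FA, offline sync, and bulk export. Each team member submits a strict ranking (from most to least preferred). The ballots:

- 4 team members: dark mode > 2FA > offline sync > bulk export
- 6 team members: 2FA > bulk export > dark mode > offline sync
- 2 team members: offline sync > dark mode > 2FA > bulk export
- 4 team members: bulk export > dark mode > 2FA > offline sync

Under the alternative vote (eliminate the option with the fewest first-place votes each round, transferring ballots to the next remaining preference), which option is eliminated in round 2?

bulk export

Round 1: dark mode 4, 2FA 6, offline sync 2, bulk export 4. Eliminate offline sync.
Round 2: dark mode 6, 2FA 6, bulk export 4. Eliminate bulk export.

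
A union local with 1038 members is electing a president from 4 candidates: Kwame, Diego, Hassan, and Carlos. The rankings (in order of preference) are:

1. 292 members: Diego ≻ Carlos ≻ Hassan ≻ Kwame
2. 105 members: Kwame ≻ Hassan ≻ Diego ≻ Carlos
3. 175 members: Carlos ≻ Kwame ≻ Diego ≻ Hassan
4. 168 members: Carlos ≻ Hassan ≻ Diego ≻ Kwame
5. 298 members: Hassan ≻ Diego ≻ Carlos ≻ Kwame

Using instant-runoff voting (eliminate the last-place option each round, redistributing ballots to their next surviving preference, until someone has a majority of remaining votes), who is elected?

Carlos

Round 1: Kwame 105, Diego 292, Hassan 298, Carlos 343. Eliminate Kwame.
Round 2: Diego 292, Hassan 403, Carlos 343. Eliminate Diego.
Round 3: Hassan 403, Carlos 635. Carlos has a majority.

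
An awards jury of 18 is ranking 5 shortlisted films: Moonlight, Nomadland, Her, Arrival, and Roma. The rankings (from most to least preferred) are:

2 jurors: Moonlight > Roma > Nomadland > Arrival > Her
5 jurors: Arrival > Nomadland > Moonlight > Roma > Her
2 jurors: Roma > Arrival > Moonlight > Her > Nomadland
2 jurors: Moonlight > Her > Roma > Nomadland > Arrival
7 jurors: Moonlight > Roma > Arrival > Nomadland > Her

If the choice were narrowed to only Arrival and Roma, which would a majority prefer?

Voters preferring Arrival to Roma: 5; preferring Roma to Arrival: 13.
Roma wins the head-to-head.

Roma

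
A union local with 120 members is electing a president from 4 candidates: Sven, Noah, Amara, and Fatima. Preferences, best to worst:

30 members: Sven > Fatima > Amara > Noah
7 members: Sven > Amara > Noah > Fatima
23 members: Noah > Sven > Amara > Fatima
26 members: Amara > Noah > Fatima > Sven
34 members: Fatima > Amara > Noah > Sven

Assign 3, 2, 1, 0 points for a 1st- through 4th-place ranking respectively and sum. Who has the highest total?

Sven: 30·3 + 7·3 + 23·2 + 26·0 + 34·0 = 157
Noah: 30·0 + 7·1 + 23·3 + 26·2 + 34·1 = 162
Amara: 30·1 + 7·2 + 23·1 + 26·3 + 34·2 = 213
Fatima: 30·2 + 7·0 + 23·0 + 26·1 + 34·3 = 188
Amara has the highest Borda score (213).

Amara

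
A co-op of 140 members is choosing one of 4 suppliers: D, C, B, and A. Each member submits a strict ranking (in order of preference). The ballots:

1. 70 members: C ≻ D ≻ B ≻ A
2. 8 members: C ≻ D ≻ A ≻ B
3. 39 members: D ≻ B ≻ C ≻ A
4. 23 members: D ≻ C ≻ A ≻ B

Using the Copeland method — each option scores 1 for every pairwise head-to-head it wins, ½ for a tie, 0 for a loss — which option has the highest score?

D: beats B and A; loses to C → score 2.
C: beats D, B, and A → score 3.
B: beats A; loses to D and C → score 1.
A: loses to D, C, and B → score 0.
C has the best pairwise record.

C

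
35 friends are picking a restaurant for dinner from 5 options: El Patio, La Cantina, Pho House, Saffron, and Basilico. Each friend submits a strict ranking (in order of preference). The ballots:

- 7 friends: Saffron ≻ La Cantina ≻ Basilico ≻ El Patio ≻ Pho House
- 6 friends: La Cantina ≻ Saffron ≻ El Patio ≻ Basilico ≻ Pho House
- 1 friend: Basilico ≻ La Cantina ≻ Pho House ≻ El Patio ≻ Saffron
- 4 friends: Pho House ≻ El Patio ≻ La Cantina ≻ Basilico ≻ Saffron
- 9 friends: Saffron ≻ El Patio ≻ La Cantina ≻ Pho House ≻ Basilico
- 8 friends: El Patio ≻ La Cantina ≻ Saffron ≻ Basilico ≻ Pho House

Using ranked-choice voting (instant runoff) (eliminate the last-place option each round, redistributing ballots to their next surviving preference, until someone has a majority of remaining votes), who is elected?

Round 1: El Patio 8, La Cantina 6, Pho House 4, Saffron 16, Basilico 1. Eliminate Basilico.
Round 2: El Patio 8, La Cantina 7, Pho House 4, Saffron 16. Eliminate Pho House.
Round 3: El Patio 12, La Cantina 7, Saffron 16. Eliminate La Cantina.
Round 4: El Patio 13, Saffron 22. Saffron has a majority.

Saffron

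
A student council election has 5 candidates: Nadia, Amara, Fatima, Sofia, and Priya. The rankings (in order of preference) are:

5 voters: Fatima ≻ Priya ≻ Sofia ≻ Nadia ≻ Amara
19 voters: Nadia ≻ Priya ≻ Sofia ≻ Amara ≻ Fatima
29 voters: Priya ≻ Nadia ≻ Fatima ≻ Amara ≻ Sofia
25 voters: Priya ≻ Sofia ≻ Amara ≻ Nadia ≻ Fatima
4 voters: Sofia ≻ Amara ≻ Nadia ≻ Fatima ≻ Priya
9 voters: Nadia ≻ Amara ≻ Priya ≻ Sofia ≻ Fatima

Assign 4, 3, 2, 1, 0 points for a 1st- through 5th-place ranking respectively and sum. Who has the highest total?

Priya

Nadia: 5·1 + 19·4 + 29·3 + 25·1 + 4·2 + 9·4 = 237
Amara: 5·0 + 19·1 + 29·1 + 25·2 + 4·3 + 9·3 = 137
Fatima: 5·4 + 19·0 + 29·2 + 25·0 + 4·1 + 9·0 = 82
Sofia: 5·2 + 19·2 + 29·0 + 25·3 + 4·4 + 9·1 = 148
Priya: 5·3 + 19·3 + 29·4 + 25·4 + 4·0 + 9·2 = 306
Priya has the highest Borda score (306).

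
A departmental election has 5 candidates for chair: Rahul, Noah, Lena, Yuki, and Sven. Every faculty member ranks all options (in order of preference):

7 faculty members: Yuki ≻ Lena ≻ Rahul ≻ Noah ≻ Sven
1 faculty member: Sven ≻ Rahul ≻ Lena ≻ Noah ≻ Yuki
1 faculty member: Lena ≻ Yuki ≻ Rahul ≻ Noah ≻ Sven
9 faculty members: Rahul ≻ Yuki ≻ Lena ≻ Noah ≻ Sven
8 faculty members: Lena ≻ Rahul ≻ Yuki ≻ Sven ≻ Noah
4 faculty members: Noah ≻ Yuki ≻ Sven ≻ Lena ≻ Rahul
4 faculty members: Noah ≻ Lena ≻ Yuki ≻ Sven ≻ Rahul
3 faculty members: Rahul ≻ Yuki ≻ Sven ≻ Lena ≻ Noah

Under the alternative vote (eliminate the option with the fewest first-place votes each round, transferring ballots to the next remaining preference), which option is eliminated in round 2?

Yuki

Round 1: Rahul 12, Noah 8, Lena 9, Yuki 7, Sven 1. Eliminate Sven.
Round 2: Rahul 13, Noah 8, Lena 9, Yuki 7. Eliminate Yuki.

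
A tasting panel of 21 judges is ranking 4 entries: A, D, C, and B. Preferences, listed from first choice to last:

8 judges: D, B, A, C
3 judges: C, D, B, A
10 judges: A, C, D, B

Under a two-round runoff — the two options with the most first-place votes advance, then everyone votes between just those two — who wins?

D

Round 1 first-place votes: A 10, D 8, C 3, B 0.
A and D advance.
Runoff: A is preferred to D by 10 voters; D by 11.
D wins the runoff.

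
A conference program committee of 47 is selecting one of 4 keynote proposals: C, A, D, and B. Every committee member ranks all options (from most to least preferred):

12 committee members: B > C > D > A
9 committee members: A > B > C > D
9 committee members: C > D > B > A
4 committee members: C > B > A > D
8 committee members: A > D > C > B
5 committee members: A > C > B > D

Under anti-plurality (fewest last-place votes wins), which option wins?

Last-place votes: C 0, A 21, D 18, B 8.
C is ranked last by the fewest voters, so C wins.

C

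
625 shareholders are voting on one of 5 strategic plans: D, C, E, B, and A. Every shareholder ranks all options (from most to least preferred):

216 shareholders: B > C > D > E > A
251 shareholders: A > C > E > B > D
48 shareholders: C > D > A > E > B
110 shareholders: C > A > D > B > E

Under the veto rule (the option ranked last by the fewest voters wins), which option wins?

C

Last-place votes: D 251, C 0, E 110, B 48, A 216.
C is ranked last by the fewest voters, so C wins.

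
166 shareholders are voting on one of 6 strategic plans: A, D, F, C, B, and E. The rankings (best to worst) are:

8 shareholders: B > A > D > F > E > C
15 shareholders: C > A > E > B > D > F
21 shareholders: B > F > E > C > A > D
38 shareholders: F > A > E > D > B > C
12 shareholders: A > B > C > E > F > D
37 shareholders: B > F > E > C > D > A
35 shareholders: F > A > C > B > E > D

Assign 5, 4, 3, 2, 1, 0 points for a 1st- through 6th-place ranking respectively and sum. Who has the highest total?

A: 8·4 + 15·4 + 21·1 + 38·4 + 12·5 + 37·0 + 35·4 = 465
D: 8·3 + 15·1 + 21·0 + 38·2 + 12·0 + 37·1 + 35·0 = 152
F: 8·2 + 15·0 + 21·4 + 38·5 + 12·1 + 37·4 + 35·5 = 625
C: 8·0 + 15·5 + 21·2 + 38·0 + 12·3 + 37·2 + 35·3 = 332
B: 8·5 + 15·2 + 21·5 + 38·1 + 12·4 + 37·5 + 35·2 = 516
E: 8·1 + 15·3 + 21·3 + 38·3 + 12·2 + 37·3 + 35·1 = 400
F has the highest Borda score (625).

F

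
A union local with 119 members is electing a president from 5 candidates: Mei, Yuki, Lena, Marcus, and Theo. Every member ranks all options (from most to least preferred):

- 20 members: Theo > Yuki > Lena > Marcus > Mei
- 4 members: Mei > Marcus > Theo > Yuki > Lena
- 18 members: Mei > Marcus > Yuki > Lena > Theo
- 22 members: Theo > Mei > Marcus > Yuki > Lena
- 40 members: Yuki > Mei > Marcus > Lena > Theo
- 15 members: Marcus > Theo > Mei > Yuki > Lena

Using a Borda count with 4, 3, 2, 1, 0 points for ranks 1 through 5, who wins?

Mei

Mei: 20·0 + 4·4 + 18·4 + 22·3 + 40·3 + 15·2 = 304
Yuki: 20·3 + 4·1 + 18·2 + 22·1 + 40·4 + 15·1 = 297
Lena: 20·2 + 4·0 + 18·1 + 22·0 + 40·1 + 15·0 = 98
Marcus: 20·1 + 4·3 + 18·3 + 22·2 + 40·2 + 15·4 = 270
Theo: 20·4 + 4·2 + 18·0 + 22·4 + 40·0 + 15·3 = 221
Mei has the highest Borda score (304).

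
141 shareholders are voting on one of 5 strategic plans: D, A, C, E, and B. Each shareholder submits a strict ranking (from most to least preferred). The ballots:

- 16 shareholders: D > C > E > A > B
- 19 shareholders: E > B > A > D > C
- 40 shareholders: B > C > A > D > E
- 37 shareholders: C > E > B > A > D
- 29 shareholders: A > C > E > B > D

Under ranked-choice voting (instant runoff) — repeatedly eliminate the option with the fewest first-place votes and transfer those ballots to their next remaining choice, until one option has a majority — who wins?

C

Round 1: D 16, A 29, C 37, E 19, B 40. Eliminate D.
Round 2: A 29, C 53, E 19, B 40. Eliminate E.
Round 3: A 29, C 53, B 59. Eliminate A.
Round 4: C 82, B 59. C has a majority.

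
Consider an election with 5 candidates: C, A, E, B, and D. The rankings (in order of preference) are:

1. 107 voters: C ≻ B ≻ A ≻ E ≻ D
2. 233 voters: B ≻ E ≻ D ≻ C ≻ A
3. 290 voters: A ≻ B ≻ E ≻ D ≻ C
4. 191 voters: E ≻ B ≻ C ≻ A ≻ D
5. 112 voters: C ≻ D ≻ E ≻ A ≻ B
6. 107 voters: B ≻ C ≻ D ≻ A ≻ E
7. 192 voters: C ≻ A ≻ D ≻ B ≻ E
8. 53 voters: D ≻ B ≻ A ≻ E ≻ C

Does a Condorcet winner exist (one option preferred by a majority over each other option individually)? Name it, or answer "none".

B

B vs C: 874–411 for B.
B vs A: 691–594 for B.
B vs E: 982–303 for B.
B vs D: 928–357 for B.
B beats every other option head-to-head.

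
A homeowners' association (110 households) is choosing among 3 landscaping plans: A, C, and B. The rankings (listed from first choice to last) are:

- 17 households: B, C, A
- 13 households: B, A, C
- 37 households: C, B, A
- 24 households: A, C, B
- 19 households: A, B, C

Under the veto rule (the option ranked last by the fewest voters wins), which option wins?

B

Last-place votes: A 54, C 32, B 24.
B is ranked last by the fewest voters, so B wins.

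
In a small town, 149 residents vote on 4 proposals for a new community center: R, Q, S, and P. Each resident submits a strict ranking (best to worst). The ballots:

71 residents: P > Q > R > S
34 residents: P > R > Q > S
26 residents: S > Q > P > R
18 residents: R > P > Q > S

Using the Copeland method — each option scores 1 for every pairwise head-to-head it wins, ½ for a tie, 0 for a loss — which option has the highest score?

R: beats S; loses to Q and P → score 1.
Q: beats R and S; loses to P → score 2.
S: loses to R, Q, and P → score 0.
P: beats R, Q, and S → score 3.
P has the best pairwise record.

P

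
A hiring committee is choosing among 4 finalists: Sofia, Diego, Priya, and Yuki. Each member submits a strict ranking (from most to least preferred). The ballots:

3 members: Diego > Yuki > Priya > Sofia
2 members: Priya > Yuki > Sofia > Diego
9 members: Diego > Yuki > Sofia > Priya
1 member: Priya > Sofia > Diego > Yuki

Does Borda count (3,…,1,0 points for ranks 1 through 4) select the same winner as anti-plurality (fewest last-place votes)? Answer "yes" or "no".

Borda — scores: Sofia 13, Diego 37, Priya 12, Yuki 28. Winner: Diego.
Anti-plurality — last-place votes: Sofia 3, Diego 2, Priya 9, Yuki 1. Winner: Yuki.
The two methods disagree.

no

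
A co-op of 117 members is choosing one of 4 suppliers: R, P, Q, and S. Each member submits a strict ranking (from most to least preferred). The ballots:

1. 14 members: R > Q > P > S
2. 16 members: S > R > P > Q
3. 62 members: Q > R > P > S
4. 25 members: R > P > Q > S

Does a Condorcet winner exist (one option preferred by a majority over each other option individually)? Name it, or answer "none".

Q vs R: 62–55 for Q.
Q vs P: 76–41 for Q.
Q vs S: 101–16 for Q.
Q beats every other option head-to-head.

Q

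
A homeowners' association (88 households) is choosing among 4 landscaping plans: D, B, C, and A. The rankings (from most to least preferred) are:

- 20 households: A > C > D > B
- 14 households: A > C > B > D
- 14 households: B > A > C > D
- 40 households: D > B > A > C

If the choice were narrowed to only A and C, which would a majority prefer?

Voters preferring A to C: 88; preferring C to A: 0.
A wins the head-to-head.

A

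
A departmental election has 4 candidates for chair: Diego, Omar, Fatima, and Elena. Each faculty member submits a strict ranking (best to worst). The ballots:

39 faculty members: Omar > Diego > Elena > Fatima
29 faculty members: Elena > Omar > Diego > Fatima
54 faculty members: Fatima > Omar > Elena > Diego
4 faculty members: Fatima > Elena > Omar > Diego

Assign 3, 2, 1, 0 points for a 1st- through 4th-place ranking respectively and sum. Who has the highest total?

Diego: 39·2 + 29·1 + 54·0 + 4·0 = 107
Omar: 39·3 + 29·2 + 54·2 + 4·1 = 287
Fatima: 39·0 + 29·0 + 54·3 + 4·3 = 174
Elena: 39·1 + 29·3 + 54·1 + 4·2 = 188
Omar has the highest Borda score (287).

Omar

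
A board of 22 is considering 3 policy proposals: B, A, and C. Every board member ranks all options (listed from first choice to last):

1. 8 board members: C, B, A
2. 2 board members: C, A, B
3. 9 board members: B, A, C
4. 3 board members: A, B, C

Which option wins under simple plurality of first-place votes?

First-place votes: B 9, A 3, C 10.
C has the most first-place votes.

C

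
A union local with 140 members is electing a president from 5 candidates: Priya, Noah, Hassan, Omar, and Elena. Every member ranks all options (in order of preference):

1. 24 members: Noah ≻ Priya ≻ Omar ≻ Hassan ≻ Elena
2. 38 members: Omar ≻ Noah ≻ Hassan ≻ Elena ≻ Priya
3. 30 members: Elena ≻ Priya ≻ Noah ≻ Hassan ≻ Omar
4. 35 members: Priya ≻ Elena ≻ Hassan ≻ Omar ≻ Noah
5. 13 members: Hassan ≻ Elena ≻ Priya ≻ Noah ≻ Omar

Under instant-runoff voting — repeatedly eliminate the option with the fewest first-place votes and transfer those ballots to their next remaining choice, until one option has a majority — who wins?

Round 1: Priya 35, Noah 24, Hassan 13, Omar 38, Elena 30. Eliminate Hassan.
Round 2: Priya 35, Noah 24, Omar 38, Elena 43. Eliminate Noah.
Round 3: Priya 59, Omar 38, Elena 43. Eliminate Omar.
Round 4: Priya 59, Elena 81. Elena has a majority.

Elena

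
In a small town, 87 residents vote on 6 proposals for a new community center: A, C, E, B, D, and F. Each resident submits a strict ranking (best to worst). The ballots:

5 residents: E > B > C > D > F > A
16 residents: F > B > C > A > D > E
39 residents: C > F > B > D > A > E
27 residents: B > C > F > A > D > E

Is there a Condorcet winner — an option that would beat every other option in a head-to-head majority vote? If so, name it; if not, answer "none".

none

Checking pairwise contests:
C beats A 87–0.
B beats C 48–39.
A beats E 82–5.
F beats B 55–32.
C beats D 87–0.
C beats F 71–16.
Every option loses at least one head-to-head, so there is no Condorcet winner.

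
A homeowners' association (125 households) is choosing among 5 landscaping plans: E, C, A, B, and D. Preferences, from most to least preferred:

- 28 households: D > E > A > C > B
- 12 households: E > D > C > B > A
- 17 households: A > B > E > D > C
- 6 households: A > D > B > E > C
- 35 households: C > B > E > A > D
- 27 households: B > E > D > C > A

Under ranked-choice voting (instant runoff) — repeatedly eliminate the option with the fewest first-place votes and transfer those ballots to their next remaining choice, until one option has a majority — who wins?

Round 1: E 12, C 35, A 23, B 27, D 28. Eliminate E.
Round 2: C 35, A 23, B 27, D 40. Eliminate A.
Round 3: C 35, B 44, D 46. Eliminate C.
Round 4: B 79, D 46. B has a majority.

B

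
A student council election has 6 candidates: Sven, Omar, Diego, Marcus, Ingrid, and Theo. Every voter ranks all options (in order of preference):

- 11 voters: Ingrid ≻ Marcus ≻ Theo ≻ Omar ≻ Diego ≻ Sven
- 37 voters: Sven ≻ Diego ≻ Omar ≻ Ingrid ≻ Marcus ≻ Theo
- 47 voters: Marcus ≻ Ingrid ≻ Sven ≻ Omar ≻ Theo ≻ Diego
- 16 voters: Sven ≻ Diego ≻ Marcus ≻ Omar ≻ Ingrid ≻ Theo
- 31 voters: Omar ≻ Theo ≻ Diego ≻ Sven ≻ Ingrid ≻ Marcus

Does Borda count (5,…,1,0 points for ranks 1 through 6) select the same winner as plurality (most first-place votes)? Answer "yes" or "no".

yes

Borda — scores: Sven 468, Omar 414, Diego 316, Marcus 364, Ingrid 364, Theo 204. Winner: Sven.
Plurality — first-place votes: Sven 53, Omar 31, Diego 0, Marcus 47, Ingrid 11, Theo 0. Winner: Sven.
The two methods agree.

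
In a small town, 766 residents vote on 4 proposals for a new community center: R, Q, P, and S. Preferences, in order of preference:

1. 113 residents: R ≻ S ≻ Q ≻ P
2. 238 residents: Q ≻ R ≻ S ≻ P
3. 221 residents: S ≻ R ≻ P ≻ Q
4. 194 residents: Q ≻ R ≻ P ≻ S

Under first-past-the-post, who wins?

First-place votes: R 113, Q 432, P 0, S 221.
Q has the most first-place votes.

Q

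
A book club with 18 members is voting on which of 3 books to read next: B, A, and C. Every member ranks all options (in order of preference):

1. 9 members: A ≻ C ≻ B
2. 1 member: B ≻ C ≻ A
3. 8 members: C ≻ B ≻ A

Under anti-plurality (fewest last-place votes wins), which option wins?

Last-place votes: B 9, A 9, C 0.
C is ranked last by the fewest voters, so C wins.

C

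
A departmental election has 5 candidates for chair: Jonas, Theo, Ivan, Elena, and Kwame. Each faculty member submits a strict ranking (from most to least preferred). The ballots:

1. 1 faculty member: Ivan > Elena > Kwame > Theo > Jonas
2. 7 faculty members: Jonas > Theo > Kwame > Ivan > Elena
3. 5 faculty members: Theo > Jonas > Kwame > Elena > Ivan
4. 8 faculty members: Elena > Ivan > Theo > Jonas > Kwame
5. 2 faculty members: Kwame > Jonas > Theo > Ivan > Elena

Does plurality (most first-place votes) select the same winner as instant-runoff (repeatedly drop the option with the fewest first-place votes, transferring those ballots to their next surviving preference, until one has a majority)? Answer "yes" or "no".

no

Plurality — first-place votes: Jonas 7, Theo 5, Ivan 1, Elena 8, Kwame 2. Winner: Elena.
Instant-runoff — R1 Jonas 7, Theo 5, Ivan 1, Elena 8, Kwame 2 (Ivan out); R2 Jonas 7, Theo 5, Elena 9, Kwame 2 (Kwame out); R3 Jonas 9, Theo 5, Elena 9 (Theo out); R4 Jonas 14, Elena 9 (Jonas winner). Winner: Jonas.
The two methods disagree.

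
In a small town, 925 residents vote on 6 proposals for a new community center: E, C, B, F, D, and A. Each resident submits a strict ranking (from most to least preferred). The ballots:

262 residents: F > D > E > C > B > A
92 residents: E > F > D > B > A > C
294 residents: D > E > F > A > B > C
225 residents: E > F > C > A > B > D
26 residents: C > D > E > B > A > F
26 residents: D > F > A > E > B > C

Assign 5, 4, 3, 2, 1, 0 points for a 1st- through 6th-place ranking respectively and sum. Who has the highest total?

E: 262·3 + 92·5 + 294·4 + 225·5 + 26·3 + 26·2 = 3677
C: 262·2 + 92·0 + 294·0 + 225·3 + 26·5 + 26·0 = 1329
B: 262·1 + 92·2 + 294·1 + 225·1 + 26·2 + 26·1 = 1043
F: 262·5 + 92·4 + 294·3 + 225·4 + 26·0 + 26·4 = 3564
D: 262·4 + 92·3 + 294·5 + 225·0 + 26·4 + 26·5 = 3028
A: 262·0 + 92·1 + 294·2 + 225·2 + 26·1 + 26·3 = 1234
E has the highest Borda score (3677).

E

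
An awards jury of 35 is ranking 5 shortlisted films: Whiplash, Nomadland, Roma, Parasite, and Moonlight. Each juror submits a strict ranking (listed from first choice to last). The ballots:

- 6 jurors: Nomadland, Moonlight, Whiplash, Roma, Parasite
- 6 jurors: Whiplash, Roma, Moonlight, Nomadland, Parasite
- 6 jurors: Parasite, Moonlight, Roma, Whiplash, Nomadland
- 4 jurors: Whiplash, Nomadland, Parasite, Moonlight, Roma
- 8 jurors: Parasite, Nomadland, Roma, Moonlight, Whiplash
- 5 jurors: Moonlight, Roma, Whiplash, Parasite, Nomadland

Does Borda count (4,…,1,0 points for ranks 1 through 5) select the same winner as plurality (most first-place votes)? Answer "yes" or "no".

Borda — scores: Whiplash 68, Nomadland 66, Roma 67, Parasite 69, Moonlight 80. Winner: Moonlight.
Plurality — first-place votes: Whiplash 10, Nomadland 6, Roma 0, Parasite 14, Moonlight 5. Winner: Parasite.
The two methods disagree.

no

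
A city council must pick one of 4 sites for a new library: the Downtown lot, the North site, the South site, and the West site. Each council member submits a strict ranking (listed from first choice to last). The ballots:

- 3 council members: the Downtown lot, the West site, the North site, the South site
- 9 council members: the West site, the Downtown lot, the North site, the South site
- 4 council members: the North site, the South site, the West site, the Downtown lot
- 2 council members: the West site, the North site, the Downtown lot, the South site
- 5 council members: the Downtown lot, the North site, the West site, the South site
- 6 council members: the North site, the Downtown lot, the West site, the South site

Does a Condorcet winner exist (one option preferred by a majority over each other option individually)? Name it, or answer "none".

Checking pairwise contests:
the West site beats the Downtown lot 15–14.
the Downtown lot beats the North site 17–12.
the Downtown lot beats the South site 25–4.
the North site beats the West site 15–14.
Every option loses at least one head-to-head, so there is no Condorcet winner.

none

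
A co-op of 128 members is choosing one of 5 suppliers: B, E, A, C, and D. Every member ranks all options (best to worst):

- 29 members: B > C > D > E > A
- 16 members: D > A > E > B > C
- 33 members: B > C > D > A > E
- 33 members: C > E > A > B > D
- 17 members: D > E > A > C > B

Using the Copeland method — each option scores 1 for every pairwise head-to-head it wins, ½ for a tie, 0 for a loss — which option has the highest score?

C

B: beats C and D; loses to E and A → score 2.
E: beats B and A; loses to C and D → score 2.
A: beats B; loses to E, C, and D → score 1.
C: beats E, A, and D; loses to B → score 3.
D: beats E and A; loses to B and C → score 2.
C has the best pairwise record.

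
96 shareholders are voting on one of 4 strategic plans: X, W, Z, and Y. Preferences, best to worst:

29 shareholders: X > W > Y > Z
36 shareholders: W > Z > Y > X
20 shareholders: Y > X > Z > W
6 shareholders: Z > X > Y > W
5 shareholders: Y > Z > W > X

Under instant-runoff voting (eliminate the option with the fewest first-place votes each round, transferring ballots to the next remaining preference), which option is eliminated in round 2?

Y

Round 1: X 29, W 36, Z 6, Y 25. Eliminate Z.
Round 2: X 35, W 36, Y 25. Eliminate Y.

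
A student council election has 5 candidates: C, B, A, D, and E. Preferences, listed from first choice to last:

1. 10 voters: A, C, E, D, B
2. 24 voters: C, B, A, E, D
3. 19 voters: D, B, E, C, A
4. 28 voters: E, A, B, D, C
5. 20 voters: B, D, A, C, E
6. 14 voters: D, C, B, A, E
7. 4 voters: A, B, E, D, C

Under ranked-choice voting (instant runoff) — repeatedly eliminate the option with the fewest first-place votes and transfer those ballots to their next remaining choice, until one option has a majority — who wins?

Round 1: C 24, B 20, A 14, D 33, E 28. Eliminate A.
Round 2: C 34, B 24, D 33, E 28. Eliminate B.
Round 3: C 34, D 53, E 32. Eliminate E.
Round 4: C 34, D 85. D has a majority.

D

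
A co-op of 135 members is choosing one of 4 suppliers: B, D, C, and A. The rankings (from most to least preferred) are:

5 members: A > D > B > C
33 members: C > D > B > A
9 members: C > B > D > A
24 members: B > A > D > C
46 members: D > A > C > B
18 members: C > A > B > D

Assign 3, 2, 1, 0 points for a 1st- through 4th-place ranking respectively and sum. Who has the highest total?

B: 5·1 + 33·1 + 9·2 + 24·3 + 46·0 + 18·1 = 146
D: 5·2 + 33·2 + 9·1 + 24·1 + 46·3 + 18·0 = 247
C: 5·0 + 33·3 + 9·3 + 24·0 + 46·1 + 18·3 = 226
A: 5·3 + 33·0 + 9·0 + 24·2 + 46·2 + 18·2 = 191
D has the highest Borda score (247).

D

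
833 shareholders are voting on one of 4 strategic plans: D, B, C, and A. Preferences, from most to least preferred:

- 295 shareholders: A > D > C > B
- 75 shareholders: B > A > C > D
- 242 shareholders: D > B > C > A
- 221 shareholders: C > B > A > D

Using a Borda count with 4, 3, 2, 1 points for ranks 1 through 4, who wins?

D: 295·3 + 75·1 + 242·4 + 221·1 = 2149
B: 295·1 + 75·4 + 242·3 + 221·3 = 1984
C: 295·2 + 75·2 + 242·2 + 221·4 = 2108
A: 295·4 + 75·3 + 242·1 + 221·2 = 2089
D has the highest Borda score (2149).

D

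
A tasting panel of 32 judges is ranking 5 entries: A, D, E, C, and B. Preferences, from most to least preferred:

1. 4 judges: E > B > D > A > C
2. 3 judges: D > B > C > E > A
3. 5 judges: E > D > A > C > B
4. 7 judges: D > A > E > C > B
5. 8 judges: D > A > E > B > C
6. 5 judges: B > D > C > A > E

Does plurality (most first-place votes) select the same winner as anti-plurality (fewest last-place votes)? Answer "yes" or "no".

Plurality — first-place votes: A 0, D 18, E 9, C 0, B 5. Winner: D.
Anti-plurality — last-place votes: A 3, D 0, E 5, C 12, B 12. Winner: D.
The two methods agree.

yes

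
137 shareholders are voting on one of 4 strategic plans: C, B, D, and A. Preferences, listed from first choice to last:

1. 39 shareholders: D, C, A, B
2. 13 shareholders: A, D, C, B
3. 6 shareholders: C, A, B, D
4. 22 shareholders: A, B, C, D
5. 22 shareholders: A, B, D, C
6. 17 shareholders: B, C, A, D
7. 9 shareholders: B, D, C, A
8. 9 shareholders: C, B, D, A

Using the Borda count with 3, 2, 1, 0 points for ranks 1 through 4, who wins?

A

C: 39·2 + 13·1 + 6·3 + 22·1 + 22·0 + 17·2 + 9·1 + 9·3 = 201
B: 39·0 + 13·0 + 6·1 + 22·2 + 22·2 + 17·3 + 9·3 + 9·2 = 190
D: 39·3 + 13·2 + 6·0 + 22·0 + 22·1 + 17·0 + 9·2 + 9·1 = 192
A: 39·1 + 13·3 + 6·2 + 22·3 + 22·3 + 17·1 + 9·0 + 9·0 = 239
A has the highest Borda score (239).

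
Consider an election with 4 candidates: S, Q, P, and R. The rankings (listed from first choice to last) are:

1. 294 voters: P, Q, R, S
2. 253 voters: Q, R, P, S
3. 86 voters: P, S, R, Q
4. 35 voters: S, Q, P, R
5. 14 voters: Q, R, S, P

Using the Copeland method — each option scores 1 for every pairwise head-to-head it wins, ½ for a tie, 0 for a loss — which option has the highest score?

P

S: loses to Q, P, and R → score 0.
Q: beats S and R; loses to P → score 2.
P: beats S, Q, and R → score 3.
R: beats S; loses to Q and P → score 1.
P has the best pairwise record.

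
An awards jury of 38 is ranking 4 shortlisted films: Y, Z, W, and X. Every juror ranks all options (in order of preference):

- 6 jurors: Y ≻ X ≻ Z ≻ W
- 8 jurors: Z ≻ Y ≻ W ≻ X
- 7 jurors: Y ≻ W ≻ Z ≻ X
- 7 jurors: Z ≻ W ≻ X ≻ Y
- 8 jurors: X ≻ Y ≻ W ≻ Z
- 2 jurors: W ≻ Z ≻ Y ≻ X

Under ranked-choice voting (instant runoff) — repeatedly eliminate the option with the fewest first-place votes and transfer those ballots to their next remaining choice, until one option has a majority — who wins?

Y

Round 1: Y 13, Z 15, W 2, X 8. Eliminate W.
Round 2: Y 13, Z 17, X 8. Eliminate X.
Round 3: Y 21, Z 17. Y has a majority.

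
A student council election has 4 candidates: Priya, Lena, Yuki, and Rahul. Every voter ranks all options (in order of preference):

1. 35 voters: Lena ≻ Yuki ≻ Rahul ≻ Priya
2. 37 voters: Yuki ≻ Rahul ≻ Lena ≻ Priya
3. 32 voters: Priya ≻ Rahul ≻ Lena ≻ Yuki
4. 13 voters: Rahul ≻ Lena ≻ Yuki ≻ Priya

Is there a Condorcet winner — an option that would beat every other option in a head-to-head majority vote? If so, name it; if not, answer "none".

Checking pairwise contests:
Lena beats Priya 85–32.
Rahul beats Lena 82–35.
Lena beats Yuki 80–37.
Yuki beats Rahul 72–45.
Every option loses at least one head-to-head, so there is no Condorcet winner.

none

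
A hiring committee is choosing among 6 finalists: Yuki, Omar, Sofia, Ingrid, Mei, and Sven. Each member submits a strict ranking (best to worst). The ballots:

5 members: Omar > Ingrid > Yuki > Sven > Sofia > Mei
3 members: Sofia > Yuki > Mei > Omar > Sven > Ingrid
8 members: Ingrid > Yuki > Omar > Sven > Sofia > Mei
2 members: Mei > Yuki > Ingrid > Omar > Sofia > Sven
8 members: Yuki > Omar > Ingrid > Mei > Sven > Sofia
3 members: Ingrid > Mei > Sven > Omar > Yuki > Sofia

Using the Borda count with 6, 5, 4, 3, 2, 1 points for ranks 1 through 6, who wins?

Yuki

Yuki: 5·4 + 3·5 + 8·5 + 2·5 + 8·6 + 3·2 = 139
Omar: 5·6 + 3·3 + 8·4 + 2·3 + 8·5 + 3·3 = 126
Sofia: 5·2 + 3·6 + 8·2 + 2·2 + 8·1 + 3·1 = 59
Ingrid: 5·5 + 3·1 + 8·6 + 2·4 + 8·4 + 3·6 = 134
Mei: 5·1 + 3·4 + 8·1 + 2·6 + 8·3 + 3·5 = 76
Sven: 5·3 + 3·2 + 8·3 + 2·1 + 8·2 + 3·4 = 75
Yuki has the highest Borda score (139).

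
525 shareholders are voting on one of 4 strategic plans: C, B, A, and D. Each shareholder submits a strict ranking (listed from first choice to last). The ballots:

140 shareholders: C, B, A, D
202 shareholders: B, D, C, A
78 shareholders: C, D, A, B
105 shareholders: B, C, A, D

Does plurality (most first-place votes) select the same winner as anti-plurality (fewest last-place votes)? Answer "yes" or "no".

Plurality — first-place votes: C 218, B 307, A 0, D 0. Winner: B.
Anti-plurality — last-place votes: C 0, B 78, A 202, D 245. Winner: C.
The two methods disagree.

no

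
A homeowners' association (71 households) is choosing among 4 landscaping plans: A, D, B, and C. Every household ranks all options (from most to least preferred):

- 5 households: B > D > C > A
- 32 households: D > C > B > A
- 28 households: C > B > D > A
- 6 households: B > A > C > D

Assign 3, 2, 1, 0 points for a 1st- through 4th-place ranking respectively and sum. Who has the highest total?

C

A: 5·0 + 32·0 + 28·0 + 6·2 = 12
D: 5·2 + 32·3 + 28·1 + 6·0 = 134
B: 5·3 + 32·1 + 28·2 + 6·3 = 121
C: 5·1 + 32·2 + 28·3 + 6·1 = 159
C has the highest Borda score (159).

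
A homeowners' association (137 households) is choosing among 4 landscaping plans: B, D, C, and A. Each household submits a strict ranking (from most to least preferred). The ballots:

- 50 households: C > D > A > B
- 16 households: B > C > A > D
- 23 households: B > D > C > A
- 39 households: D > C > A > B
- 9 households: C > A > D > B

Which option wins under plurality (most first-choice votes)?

C

First-place votes: B 39, D 39, C 59, A 0.
C has the most first-place votes.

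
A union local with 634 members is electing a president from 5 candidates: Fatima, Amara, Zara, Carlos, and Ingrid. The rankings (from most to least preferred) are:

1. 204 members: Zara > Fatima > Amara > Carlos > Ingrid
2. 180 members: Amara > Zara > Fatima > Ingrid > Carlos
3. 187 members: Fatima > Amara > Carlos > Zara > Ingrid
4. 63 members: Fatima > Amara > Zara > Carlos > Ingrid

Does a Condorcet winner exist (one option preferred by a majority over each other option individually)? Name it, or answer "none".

none

Checking pairwise contests:
Zara beats Fatima 384–250.
Fatima beats Amara 454–180.
Amara beats Zara 430–204.
Fatima beats Carlos 634–0.
Fatima beats Ingrid 634–0.
Every option loses at least one head-to-head, so there is no Condorcet winner.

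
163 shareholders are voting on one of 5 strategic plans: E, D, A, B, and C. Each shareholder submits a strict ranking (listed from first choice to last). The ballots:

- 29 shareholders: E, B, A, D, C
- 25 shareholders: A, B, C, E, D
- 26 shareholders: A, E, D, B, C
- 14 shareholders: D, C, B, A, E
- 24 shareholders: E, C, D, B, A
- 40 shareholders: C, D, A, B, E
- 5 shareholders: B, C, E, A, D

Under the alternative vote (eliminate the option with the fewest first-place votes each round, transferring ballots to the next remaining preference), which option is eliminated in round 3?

Round 1: E 53, D 14, A 51, B 5, C 40. Eliminate B.
Round 2: E 53, D 14, A 51, C 45. Eliminate D.
Round 3: E 53, A 51, C 59. Eliminate A.

A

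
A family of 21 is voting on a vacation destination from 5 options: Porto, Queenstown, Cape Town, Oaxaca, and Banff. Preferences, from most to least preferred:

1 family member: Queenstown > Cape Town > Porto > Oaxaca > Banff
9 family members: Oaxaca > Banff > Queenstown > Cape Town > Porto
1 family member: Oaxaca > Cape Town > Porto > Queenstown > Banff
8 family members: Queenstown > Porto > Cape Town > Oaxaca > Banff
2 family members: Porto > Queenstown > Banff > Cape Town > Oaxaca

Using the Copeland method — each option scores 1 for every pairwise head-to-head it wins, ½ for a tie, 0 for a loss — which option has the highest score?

Porto: beats Oaxaca and Banff; loses to Queenstown and Cape Town → score 2.
Queenstown: beats Porto, Cape Town, Oaxaca, and Banff → score 4.
Cape Town: beats Porto and Oaxaca; loses to Queenstown and Banff → score 2.
Oaxaca: beats Banff; loses to Porto, Queenstown, and Cape Town → score 1.
Banff: beats Cape Town; loses to Porto, Queenstown, and Oaxaca → score 1.
Queenstown has the best pairwise record.

Queenstown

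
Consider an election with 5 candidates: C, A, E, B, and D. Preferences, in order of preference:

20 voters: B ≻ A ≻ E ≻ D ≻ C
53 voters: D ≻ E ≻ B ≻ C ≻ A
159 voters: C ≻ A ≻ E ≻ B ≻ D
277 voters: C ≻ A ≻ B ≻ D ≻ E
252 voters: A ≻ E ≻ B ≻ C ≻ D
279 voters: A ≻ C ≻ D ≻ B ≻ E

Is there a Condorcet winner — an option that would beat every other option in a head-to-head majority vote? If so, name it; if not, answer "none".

A

A vs C: 551–489 for A.
A vs E: 987–53 for A.
A vs B: 967–73 for A.
A vs D: 987–53 for A.
A beats every other option head-to-head.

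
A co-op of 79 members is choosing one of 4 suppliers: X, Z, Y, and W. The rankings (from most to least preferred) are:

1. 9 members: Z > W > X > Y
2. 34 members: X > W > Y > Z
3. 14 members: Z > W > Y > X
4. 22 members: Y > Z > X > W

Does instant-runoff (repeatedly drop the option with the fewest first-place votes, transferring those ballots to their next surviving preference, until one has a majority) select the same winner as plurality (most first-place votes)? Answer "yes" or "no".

no

Instant-runoff — R1 X 34, Z 23, Y 22, W 0 (W out); R2 X 34, Z 23, Y 22 (Y out); R3 X 34, Z 45 (Z winner). Winner: Z.
Plurality — first-place votes: X 34, Z 23, Y 22, W 0. Winner: X.
The two methods disagree.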